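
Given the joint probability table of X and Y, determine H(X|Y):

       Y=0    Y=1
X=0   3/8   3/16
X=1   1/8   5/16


H(X|Y) = Σ_y p(y) H(X|Y=y)
  p(Y=0) = 1/2, H(X|Y=0) = 0.8113
  p(Y=1) = 1/2, H(X|Y=1) = 0.9544
H(X|Y) = 0.5000×0.8113 + 0.5000×0.9544 = 0.8829 bits


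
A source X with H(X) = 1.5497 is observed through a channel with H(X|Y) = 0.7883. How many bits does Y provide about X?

I(X;Y) = H(X) - H(X|Y)
I(X;Y) = 1.5497 - 0.7883 = 0.7614 bits


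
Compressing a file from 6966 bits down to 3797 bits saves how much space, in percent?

Space savings = (1 - Compressed/Original) × 100%
= (1 - 3797/6966) × 100%
= 45.49%


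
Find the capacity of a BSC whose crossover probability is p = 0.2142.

For BSC with error probability p:
C = 1 - H(p) where H(p) is binary entropy
H(0.2142) = -0.2142 × log₂(0.2142) - 0.7858 × log₂(0.7858)
H(p) = 0.7494
C = 1 - 0.7494 = 0.2506 bits/use


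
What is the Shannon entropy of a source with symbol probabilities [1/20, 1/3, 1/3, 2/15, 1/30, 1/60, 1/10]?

H(X) = -Σ p(x) log₂ p(x)
  -1/20 × log₂(1/20) = 0.2161
  -1/3 × log₂(1/3) = 0.5283
  -1/3 × log₂(1/3) = 0.5283
  -2/15 × log₂(2/15) = 0.3876
  -1/30 × log₂(1/30) = 0.1636
  -1/60 × log₂(1/60) = 0.0984
  -1/10 × log₂(1/10) = 0.3322
H(X) = 2.2545 bits


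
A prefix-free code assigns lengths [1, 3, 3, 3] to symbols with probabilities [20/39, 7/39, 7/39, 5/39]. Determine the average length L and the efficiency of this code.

Average length L = Σ p_i × l_i = 1.9744 bits
Entropy H = 1.7636 bits
Efficiency η = H/L × 100% = 89.32%


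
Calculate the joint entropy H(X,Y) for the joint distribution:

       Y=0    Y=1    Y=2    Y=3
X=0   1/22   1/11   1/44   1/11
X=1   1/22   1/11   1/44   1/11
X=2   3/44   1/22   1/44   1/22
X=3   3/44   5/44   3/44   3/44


H(X,Y) = -Σ p(x,y) log₂ p(x,y)
  p(0,0)=1/22: -0.0455 × log₂(0.0455) = 0.2027
  p(0,1)=1/11: -0.0909 × log₂(0.0909) = 0.3145
  p(0,2)=1/44: -0.0227 × log₂(0.0227) = 0.1241
  p(0,3)=1/11: -0.0909 × log₂(0.0909) = 0.3145
  p(1,0)=1/22: -0.0455 × log₂(0.0455) = 0.2027
  p(1,1)=1/11: -0.0909 × log₂(0.0909) = 0.3145
  p(1,2)=1/44: -0.0227 × log₂(0.0227) = 0.1241
  p(1,3)=1/11: -0.0909 × log₂(0.0909) = 0.3145
  p(2,0)=3/44: -0.0682 × log₂(0.0682) = 0.2642
  p(2,1)=1/22: -0.0455 × log₂(0.0455) = 0.2027
  p(2,2)=1/44: -0.0227 × log₂(0.0227) = 0.1241
  p(2,3)=1/22: -0.0455 × log₂(0.0455) = 0.2027
  p(3,0)=3/44: -0.0682 × log₂(0.0682) = 0.2642
  p(3,1)=5/44: -0.1136 × log₂(0.1136) = 0.3565
  p(3,2)=3/44: -0.0682 × log₂(0.0682) = 0.2642
  p(3,3)=3/44: -0.0682 × log₂(0.0682) = 0.2642
H(X,Y) = 3.8542 bits


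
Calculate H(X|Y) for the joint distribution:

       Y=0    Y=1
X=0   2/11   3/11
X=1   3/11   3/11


H(X|Y) = Σ_y p(y) H(X|Y=y)
  p(Y=0) = 5/11, H(X|Y=0) = 0.9710
  p(Y=1) = 6/11, H(X|Y=1) = 1.0000
H(X|Y) = 0.4545×0.9710 + 0.5455×1.0000 = 0.9868 bits


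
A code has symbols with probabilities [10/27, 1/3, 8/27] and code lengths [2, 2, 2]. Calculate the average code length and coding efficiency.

Average length L = Σ p_i × l_i = 2.0000 bits
Entropy H = 1.5790 bits
Efficiency η = H/L × 100% = 78.95%


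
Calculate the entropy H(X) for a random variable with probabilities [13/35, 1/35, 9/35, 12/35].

H(X) = -Σ p(x) log₂ p(x)
  -13/35 × log₂(13/35) = 0.5307
  -1/35 × log₂(1/35) = 0.1466
  -9/35 × log₂(9/35) = 0.5038
  -12/35 × log₂(12/35) = 0.5295
H(X) = 1.7106 bits


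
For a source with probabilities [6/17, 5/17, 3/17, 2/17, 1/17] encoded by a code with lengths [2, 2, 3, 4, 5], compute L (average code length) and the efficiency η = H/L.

Average length L = Σ p_i × l_i = 2.5882 bits
Entropy H = 2.0949 bits
Efficiency η = H/L × 100% = 80.94%


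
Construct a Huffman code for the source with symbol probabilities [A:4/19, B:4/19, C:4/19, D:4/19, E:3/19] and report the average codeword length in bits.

Huffman tree construction:
Combine smallest probabilities repeatedly
Resulting codes:
  A: 111 (length 3)
  B: 00 (length 2)
  C: 01 (length 2)
  D: 10 (length 2)
  E: 110 (length 3)
Average length = Σ p(s) × length(s) = 2.3684 bits


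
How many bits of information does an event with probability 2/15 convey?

Information content I(x) = -log₂(p(x))
I = -log₂(2/15) = -log₂(0.1333)
I = 2.9069 bits


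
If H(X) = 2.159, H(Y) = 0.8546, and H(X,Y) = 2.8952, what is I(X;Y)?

I(X;Y) = H(X) + H(Y) - H(X,Y)
I(X;Y) = 2.159 + 0.8546 - 2.8952 = 0.1184 bits


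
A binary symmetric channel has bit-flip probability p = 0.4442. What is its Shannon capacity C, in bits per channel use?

For BSC with error probability p:
C = 1 - H(p) where H(p) is binary entropy
H(0.4442) = -0.4442 × log₂(0.4442) - 0.5558 × log₂(0.5558)
H(p) = 0.9910
C = 1 - 0.9910 = 0.0090 bits/use


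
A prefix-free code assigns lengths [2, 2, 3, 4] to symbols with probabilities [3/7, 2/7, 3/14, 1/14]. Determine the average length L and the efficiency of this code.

Average length L = Σ p_i × l_i = 2.3571 bits
Entropy H = 1.7885 bits
Efficiency η = H/L × 100% = 75.87%


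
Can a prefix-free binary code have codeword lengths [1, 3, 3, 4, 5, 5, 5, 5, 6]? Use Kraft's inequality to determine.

Kraft inequality: Σ 2^(-l_i) ≤ 1 for prefix-free code
Calculating: 2^(-1) + 2^(-3) + 2^(-3) + 2^(-4) + 2^(-5) + 2^(-5) + 2^(-5) + 2^(-5) + 2^(-6)
= 0.5 + 0.125 + 0.125 + 0.0625 + 0.03125 + 0.03125 + 0.03125 + 0.03125 + 0.015625
= 0.9531
Since 0.9531 ≤ 1, prefix-free code exists


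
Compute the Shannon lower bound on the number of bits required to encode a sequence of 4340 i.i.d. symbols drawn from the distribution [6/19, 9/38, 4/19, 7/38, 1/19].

Entropy H = 2.1637 bits/symbol
Minimum bits = H × n = 2.1637 × 4340
= 9390.49 bits


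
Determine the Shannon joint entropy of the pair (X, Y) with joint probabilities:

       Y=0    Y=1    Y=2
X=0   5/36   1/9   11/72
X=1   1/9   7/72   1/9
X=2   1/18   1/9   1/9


H(X,Y) = -Σ p(x,y) log₂ p(x,y)
  p(0,0)=5/36: -0.1389 × log₂(0.1389) = 0.3956
  p(0,1)=1/9: -0.1111 × log₂(0.1111) = 0.3522
  p(0,2)=11/72: -0.1528 × log₂(0.1528) = 0.4141
  p(1,0)=1/9: -0.1111 × log₂(0.1111) = 0.3522
  p(1,1)=7/72: -0.0972 × log₂(0.0972) = 0.3269
  p(1,2)=1/9: -0.1111 × log₂(0.1111) = 0.3522
  p(2,0)=1/18: -0.0556 × log₂(0.0556) = 0.2317
  p(2,1)=1/9: -0.1111 × log₂(0.1111) = 0.3522
  p(2,2)=1/9: -0.1111 × log₂(0.1111) = 0.3522
H(X,Y) = 3.1293 bits


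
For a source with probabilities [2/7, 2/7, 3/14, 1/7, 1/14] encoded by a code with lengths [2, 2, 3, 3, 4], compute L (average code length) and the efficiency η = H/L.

Average length L = Σ p_i × l_i = 2.5000 bits
Entropy H = 2.1820 bits
Efficiency η = H/L × 100% = 87.28%


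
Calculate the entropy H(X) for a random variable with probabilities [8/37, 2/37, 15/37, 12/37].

H(X) = -Σ p(x) log₂ p(x)
  -8/37 × log₂(8/37) = 0.4777
  -2/37 × log₂(2/37) = 0.2275
  -15/37 × log₂(15/37) = 0.5281
  -12/37 × log₂(12/37) = 0.5269
H(X) = 1.7602 bits


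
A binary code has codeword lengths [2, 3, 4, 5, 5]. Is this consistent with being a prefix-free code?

Kraft inequality: Σ 2^(-l_i) ≤ 1 for prefix-free code
Calculating: 2^(-2) + 2^(-3) + 2^(-4) + 2^(-5) + 2^(-5)
= 0.25 + 0.125 + 0.0625 + 0.03125 + 0.03125
= 0.5000
Since 0.5000 ≤ 1, prefix-free code exists


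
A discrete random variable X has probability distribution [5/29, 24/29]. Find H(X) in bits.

H(X) = -Σ p(x) log₂ p(x)
  -5/29 × log₂(5/29) = 0.4373
  -24/29 × log₂(24/29) = 0.2259
H(X) = 0.6632 bits


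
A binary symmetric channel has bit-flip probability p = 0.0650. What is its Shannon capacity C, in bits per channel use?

For BSC with error probability p:
C = 1 - H(p) where H(p) is binary entropy
H(0.0650) = -0.0650 × log₂(0.0650) - 0.9350 × log₂(0.9350)
H(p) = 0.3470
C = 1 - 0.3470 = 0.6530 bits/use


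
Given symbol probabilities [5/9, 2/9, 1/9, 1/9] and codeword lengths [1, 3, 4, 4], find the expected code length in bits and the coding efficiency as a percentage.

Average length L = Σ p_i × l_i = 2.1111 bits
Entropy H = 1.6577 bits
Efficiency η = H/L × 100% = 78.52%


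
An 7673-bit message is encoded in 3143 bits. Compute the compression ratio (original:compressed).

Compression ratio = Original / Compressed
= 7673 / 3143 = 2.44:1


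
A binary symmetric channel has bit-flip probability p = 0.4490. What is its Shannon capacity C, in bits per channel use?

For BSC with error probability p:
C = 1 - H(p) where H(p) is binary entropy
H(0.4490) = -0.4490 × log₂(0.4490) - 0.5510 × log₂(0.5510)
H(p) = 0.9925
C = 1 - 0.9925 = 0.0075 bits/use


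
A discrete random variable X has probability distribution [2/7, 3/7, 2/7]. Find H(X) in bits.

H(X) = -Σ p(x) log₂ p(x)
  -2/7 × log₂(2/7) = 0.5164
  -3/7 × log₂(3/7) = 0.5239
  -2/7 × log₂(2/7) = 0.5164
H(X) = 1.5567 bits


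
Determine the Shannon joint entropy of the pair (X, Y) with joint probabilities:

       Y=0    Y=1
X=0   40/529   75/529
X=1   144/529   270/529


H(X,Y) = -Σ p(x,y) log₂ p(x,y)
  p(0,0)=40/529: -0.0756 × log₂(0.0756) = 0.2817
  p(0,1)=75/529: -0.1418 × log₂(0.1418) = 0.3996
  p(1,0)=144/529: -0.2722 × log₂(0.2722) = 0.5110
  p(1,1)=270/529: -0.5104 × log₂(0.5104) = 0.4952
H(X,Y) = 1.6875 bits


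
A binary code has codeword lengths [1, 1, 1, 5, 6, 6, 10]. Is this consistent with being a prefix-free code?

Kraft inequality: Σ 2^(-l_i) ≤ 1 for prefix-free code
Calculating: 2^(-1) + 2^(-1) + 2^(-1) + 2^(-5) + 2^(-6) + 2^(-6) + 2^(-10)
= 0.5 + 0.5 + 0.5 + 0.03125 + 0.015625 + 0.015625 + 0.0009765625
= 1.5635
Since 1.5635 > 1, prefix-free code does not exist


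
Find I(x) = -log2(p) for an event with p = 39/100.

Information content I(x) = -log₂(p(x))
I = -log₂(39/100) = -log₂(0.3900)
I = 1.3585 bits


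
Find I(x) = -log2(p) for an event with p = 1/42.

Information content I(x) = -log₂(p(x))
I = -log₂(1/42) = -log₂(0.0238)
I = 5.3923 bits


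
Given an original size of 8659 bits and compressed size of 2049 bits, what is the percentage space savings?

Space savings = (1 - Compressed/Original) × 100%
= (1 - 2049/8659) × 100%
= 76.34%


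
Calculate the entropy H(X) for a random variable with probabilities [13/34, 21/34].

H(X) = -Σ p(x) log₂ p(x)
  -13/34 × log₂(13/34) = 0.5303
  -21/34 × log₂(21/34) = 0.4294
H(X) = 0.9597 bits


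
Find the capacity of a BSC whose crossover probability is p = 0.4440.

For BSC with error probability p:
C = 1 - H(p) where H(p) is binary entropy
H(0.4440) = -0.4440 × log₂(0.4440) - 0.5560 × log₂(0.5560)
H(p) = 0.9909
C = 1 - 0.9909 = 0.0091 bits/use


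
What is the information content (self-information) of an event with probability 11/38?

Information content I(x) = -log₂(p(x))
I = -log₂(11/38) = -log₂(0.2895)
I = 1.7885 bits


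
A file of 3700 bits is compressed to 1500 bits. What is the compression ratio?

Compression ratio = Original / Compressed
= 3700 / 1500 = 2.47:1


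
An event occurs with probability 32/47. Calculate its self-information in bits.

Information content I(x) = -log₂(p(x))
I = -log₂(32/47) = -log₂(0.6809)
I = 0.5546 bits


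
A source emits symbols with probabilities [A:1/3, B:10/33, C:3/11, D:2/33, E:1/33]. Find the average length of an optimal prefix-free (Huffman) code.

Huffman tree construction:
Combine smallest probabilities repeatedly
Resulting codes:
  A: 11 (length 2)
  B: 10 (length 2)
  C: 01 (length 2)
  D: 001 (length 3)
  E: 000 (length 3)
Average length = Σ p(s) × length(s) = 2.0909 bits


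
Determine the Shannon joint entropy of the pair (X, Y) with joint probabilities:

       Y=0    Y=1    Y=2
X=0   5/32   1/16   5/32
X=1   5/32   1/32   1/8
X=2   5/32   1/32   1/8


H(X,Y) = -Σ p(x,y) log₂ p(x,y)
  p(0,0)=5/32: -0.1562 × log₂(0.1562) = 0.4184
  p(0,1)=1/16: -0.0625 × log₂(0.0625) = 0.2500
  p(0,2)=5/32: -0.1562 × log₂(0.1562) = 0.4184
  p(1,0)=5/32: -0.1562 × log₂(0.1562) = 0.4184
  p(1,1)=1/32: -0.0312 × log₂(0.0312) = 0.1562
  p(1,2)=1/8: -0.1250 × log₂(0.1250) = 0.3750
  p(2,0)=5/32: -0.1562 × log₂(0.1562) = 0.4184
  p(2,1)=1/32: -0.0312 × log₂(0.0312) = 0.1562
  p(2,2)=1/8: -0.1250 × log₂(0.1250) = 0.3750
H(X,Y) = 2.9863 bits


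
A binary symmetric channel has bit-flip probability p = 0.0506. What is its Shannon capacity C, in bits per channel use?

For BSC with error probability p:
C = 1 - H(p) where H(p) is binary entropy
H(0.0506) = -0.0506 × log₂(0.0506) - 0.9494 × log₂(0.9494)
H(p) = 0.2889
C = 1 - 0.2889 = 0.7111 bits/use


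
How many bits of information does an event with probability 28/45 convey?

Information content I(x) = -log₂(p(x))
I = -log₂(28/45) = -log₂(0.6222)
I = 0.6845 bits


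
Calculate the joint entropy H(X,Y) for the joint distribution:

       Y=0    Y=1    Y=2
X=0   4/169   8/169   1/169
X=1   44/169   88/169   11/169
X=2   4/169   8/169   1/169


H(X,Y) = -Σ p(x,y) log₂ p(x,y)
  p(0,0)=4/169: -0.0237 × log₂(0.0237) = 0.1278
  p(0,1)=8/169: -0.0473 × log₂(0.0473) = 0.2083
  p(0,2)=1/169: -0.0059 × log₂(0.0059) = 0.0438
  p(1,0)=44/169: -0.2604 × log₂(0.2604) = 0.5055
  p(1,1)=88/169: -0.5207 × log₂(0.5207) = 0.4902
  p(1,2)=11/169: -0.0651 × log₂(0.0651) = 0.2565
  p(2,0)=4/169: -0.0237 × log₂(0.0237) = 0.1278
  p(2,1)=8/169: -0.0473 × log₂(0.0473) = 0.2083
  p(2,2)=1/169: -0.0059 × log₂(0.0059) = 0.0438
H(X,Y) = 2.0121 bits


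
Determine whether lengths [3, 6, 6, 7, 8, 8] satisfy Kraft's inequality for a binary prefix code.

Kraft inequality: Σ 2^(-l_i) ≤ 1 for prefix-free code
Calculating: 2^(-3) + 2^(-6) + 2^(-6) + 2^(-7) + 2^(-8) + 2^(-8)
= 0.125 + 0.015625 + 0.015625 + 0.0078125 + 0.00390625 + 0.00390625
= 0.1719
Since 0.1719 ≤ 1, prefix-free code exists


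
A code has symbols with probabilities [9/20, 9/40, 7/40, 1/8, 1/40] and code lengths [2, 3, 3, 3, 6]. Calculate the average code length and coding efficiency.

Average length L = Σ p_i × l_i = 2.6250 bits
Entropy H = 1.9507 bits
Efficiency η = H/L × 100% = 74.31%


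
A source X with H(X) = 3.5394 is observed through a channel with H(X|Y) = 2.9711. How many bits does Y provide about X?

I(X;Y) = H(X) - H(X|Y)
I(X;Y) = 3.5394 - 2.9711 = 0.5683 bits


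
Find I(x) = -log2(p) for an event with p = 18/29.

Information content I(x) = -log₂(p(x))
I = -log₂(18/29) = -log₂(0.6207)
I = 0.6881 bits


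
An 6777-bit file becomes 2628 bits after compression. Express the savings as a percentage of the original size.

Space savings = (1 - Compressed/Original) × 100%
= (1 - 2628/6777) × 100%
= 61.22%


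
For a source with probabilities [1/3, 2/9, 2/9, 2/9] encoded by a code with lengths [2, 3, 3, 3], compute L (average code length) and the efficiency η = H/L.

Average length L = Σ p_i × l_i = 2.6667 bits
Entropy H = 1.9749 bits
Efficiency η = H/L × 100% = 74.06%


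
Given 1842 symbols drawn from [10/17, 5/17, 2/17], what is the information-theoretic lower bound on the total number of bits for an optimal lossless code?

Entropy H = 1.3328 bits/symbol
Minimum bits = H × n = 1.3328 × 1842
= 2455.06 bits


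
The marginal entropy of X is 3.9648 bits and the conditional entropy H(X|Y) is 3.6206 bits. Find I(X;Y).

I(X;Y) = H(X) - H(X|Y)
I(X;Y) = 3.9648 - 3.6206 = 0.3442 bits


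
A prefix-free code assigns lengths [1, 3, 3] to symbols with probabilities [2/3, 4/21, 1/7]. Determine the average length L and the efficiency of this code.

Average length L = Σ p_i × l_i = 1.6667 bits
Entropy H = 1.2467 bits
Efficiency η = H/L × 100% = 74.80%


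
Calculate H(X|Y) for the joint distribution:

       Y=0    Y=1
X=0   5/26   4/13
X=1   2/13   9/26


H(X|Y) = Σ_y p(y) H(X|Y=y)
  p(Y=0) = 9/26, H(X|Y=0) = 0.9911
  p(Y=1) = 17/26, H(X|Y=1) = 0.9975
H(X|Y) = 0.3462×0.9911 + 0.6538×0.9975 = 0.9953 bits


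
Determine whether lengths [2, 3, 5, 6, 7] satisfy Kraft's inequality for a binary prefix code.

Kraft inequality: Σ 2^(-l_i) ≤ 1 for prefix-free code
Calculating: 2^(-2) + 2^(-3) + 2^(-5) + 2^(-6) + 2^(-7)
= 0.25 + 0.125 + 0.03125 + 0.015625 + 0.0078125
= 0.4297
Since 0.4297 ≤ 1, prefix-free code exists


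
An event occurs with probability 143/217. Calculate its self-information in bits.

Information content I(x) = -log₂(p(x))
I = -log₂(143/217) = -log₂(0.6590)
I = 0.6017 bits


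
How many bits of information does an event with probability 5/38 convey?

Information content I(x) = -log₂(p(x))
I = -log₂(5/38) = -log₂(0.1316)
I = 2.9260 bits


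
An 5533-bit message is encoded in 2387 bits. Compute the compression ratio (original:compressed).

Compression ratio = Original / Compressed
= 5533 / 2387 = 2.32:1


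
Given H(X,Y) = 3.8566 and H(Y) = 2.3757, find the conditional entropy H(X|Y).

Chain rule: H(X,Y) = H(X|Y) + H(Y)
H(X|Y) = H(X,Y) - H(Y) = 3.8566 - 2.3757 = 1.4809 bits


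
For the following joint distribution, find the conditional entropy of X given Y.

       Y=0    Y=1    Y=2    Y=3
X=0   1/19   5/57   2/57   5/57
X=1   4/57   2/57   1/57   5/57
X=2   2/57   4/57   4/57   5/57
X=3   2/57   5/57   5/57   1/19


H(X|Y) = Σ_y p(y) H(X|Y=y)
  p(Y=0) = 11/57, H(X|Y=0) = 1.9363
  p(Y=1) = 16/57, H(X|Y=1) = 1.9238
  p(Y=2) = 4/19, H(X|Y=2) = 1.7842
  p(Y=3) = 6/19, H(X|Y=3) = 1.9708
H(X|Y) = 0.1930×1.9363 + 0.2807×1.9238 + 0.2105×1.7842 + 0.3158×1.9708 = 1.9117 bits


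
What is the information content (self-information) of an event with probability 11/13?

Information content I(x) = -log₂(p(x))
I = -log₂(11/13) = -log₂(0.8462)
I = 0.2410 bits


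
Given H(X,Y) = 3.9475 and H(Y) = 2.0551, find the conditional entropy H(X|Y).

Chain rule: H(X,Y) = H(X|Y) + H(Y)
H(X|Y) = H(X,Y) - H(Y) = 3.9475 - 2.0551 = 1.8924 bits


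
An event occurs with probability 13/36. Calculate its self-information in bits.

Information content I(x) = -log₂(p(x))
I = -log₂(13/36) = -log₂(0.3611)
I = 1.4695 bits


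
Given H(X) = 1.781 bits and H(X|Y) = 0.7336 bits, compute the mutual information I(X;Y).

I(X;Y) = H(X) - H(X|Y)
I(X;Y) = 1.781 - 0.7336 = 1.0474 bits


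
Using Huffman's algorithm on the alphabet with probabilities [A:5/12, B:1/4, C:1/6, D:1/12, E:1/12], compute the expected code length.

Huffman tree construction:
Combine smallest probabilities repeatedly
Resulting codes:
  A: 0 (length 1)
  B: 10 (length 2)
  C: 110 (length 3)
  D: 1110 (length 4)
  E: 1111 (length 4)
Average length = Σ p(s) × length(s) = 2.0833 bits


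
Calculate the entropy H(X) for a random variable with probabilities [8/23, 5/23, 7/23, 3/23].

H(X) = -Σ p(x) log₂ p(x)
  -8/23 × log₂(8/23) = 0.5299
  -5/23 × log₂(5/23) = 0.4786
  -7/23 × log₂(7/23) = 0.5223
  -3/23 × log₂(3/23) = 0.3833
H(X) = 1.9142 bits


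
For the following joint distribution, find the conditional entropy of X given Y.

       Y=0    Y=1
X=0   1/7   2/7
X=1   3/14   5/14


H(X|Y) = Σ_y p(y) H(X|Y=y)
  p(Y=0) = 5/14, H(X|Y=0) = 0.9710
  p(Y=1) = 9/14, H(X|Y=1) = 0.9911
H(X|Y) = 0.3571×0.9710 + 0.6429×0.9911 = 0.9839 bits


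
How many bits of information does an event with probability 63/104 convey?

Information content I(x) = -log₂(p(x))
I = -log₂(63/104) = -log₂(0.6058)
I = 0.7232 bits


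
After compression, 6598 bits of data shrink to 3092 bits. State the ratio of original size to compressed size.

Compression ratio = Original / Compressed
= 6598 / 3092 = 2.13:1


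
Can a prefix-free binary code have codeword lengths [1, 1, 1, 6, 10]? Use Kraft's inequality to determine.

Kraft inequality: Σ 2^(-l_i) ≤ 1 for prefix-free code
Calculating: 2^(-1) + 2^(-1) + 2^(-1) + 2^(-6) + 2^(-10)
= 0.5 + 0.5 + 0.5 + 0.015625 + 0.0009765625
= 1.5166
Since 1.5166 > 1, prefix-free code does not exist


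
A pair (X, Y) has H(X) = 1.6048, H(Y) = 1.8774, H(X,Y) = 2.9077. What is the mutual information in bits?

I(X;Y) = H(X) + H(Y) - H(X,Y)
I(X;Y) = 1.6048 + 1.8774 - 2.9077 = 0.5745 bits


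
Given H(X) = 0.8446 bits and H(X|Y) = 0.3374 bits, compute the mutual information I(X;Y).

I(X;Y) = H(X) - H(X|Y)
I(X;Y) = 0.8446 - 0.3374 = 0.5072 bits


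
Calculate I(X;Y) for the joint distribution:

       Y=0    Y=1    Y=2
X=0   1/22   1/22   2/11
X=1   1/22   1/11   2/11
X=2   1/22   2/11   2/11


H(X) = 1.5644, H(Y) = 1.3946, H(X,Y) = 2.9140
I(X;Y) = H(X) + H(Y) - H(X,Y) = 0.0450 bits


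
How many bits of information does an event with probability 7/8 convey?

Information content I(x) = -log₂(p(x))
I = -log₂(7/8) = -log₂(0.8750)
I = 0.1926 bits


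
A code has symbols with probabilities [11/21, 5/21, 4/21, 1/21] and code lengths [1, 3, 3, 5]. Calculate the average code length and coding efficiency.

Average length L = Σ p_i × l_i = 2.0476 bits
Entropy H = 1.6464 bits
Efficiency η = H/L × 100% = 80.41%


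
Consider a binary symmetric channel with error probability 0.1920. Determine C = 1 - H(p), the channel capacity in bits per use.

For BSC with error probability p:
C = 1 - H(p) where H(p) is binary entropy
H(0.1920) = -0.1920 × log₂(0.1920) - 0.8080 × log₂(0.8080)
H(p) = 0.7056
C = 1 - 0.7056 = 0.2944 bits/use


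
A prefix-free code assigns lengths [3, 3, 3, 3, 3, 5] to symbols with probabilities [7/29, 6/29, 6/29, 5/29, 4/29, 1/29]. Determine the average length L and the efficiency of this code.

Average length L = Σ p_i × l_i = 3.0690 bits
Entropy H = 2.4345 bits
Efficiency η = H/L × 100% = 79.33%


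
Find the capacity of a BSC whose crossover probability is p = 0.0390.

For BSC with error probability p:
C = 1 - H(p) where H(p) is binary entropy
H(0.0390) = -0.0390 × log₂(0.0390) - 0.9610 × log₂(0.9610)
H(p) = 0.2377
C = 1 - 0.2377 = 0.7623 bits/use


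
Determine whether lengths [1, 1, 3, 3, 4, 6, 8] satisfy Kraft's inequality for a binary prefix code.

Kraft inequality: Σ 2^(-l_i) ≤ 1 for prefix-free code
Calculating: 2^(-1) + 2^(-1) + 2^(-3) + 2^(-3) + 2^(-4) + 2^(-6) + 2^(-8)
= 0.5 + 0.5 + 0.125 + 0.125 + 0.0625 + 0.015625 + 0.00390625
= 1.3320
Since 1.3320 > 1, prefix-free code does not exist


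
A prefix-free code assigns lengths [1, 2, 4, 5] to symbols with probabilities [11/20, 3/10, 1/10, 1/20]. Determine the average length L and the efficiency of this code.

Average length L = Σ p_i × l_i = 1.8000 bits
Entropy H = 1.5438 bits
Efficiency η = H/L × 100% = 85.76%


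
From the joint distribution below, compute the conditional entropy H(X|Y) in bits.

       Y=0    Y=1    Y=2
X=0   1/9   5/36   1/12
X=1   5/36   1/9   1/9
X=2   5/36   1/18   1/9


H(X|Y) = Σ_y p(y) H(X|Y=y)
  p(Y=0) = 7/18, H(X|Y=0) = 1.5774
  p(Y=1) = 11/36, H(X|Y=1) = 1.4949
  p(Y=2) = 11/36, H(X|Y=2) = 1.5726
H(X|Y) = 0.3889×1.5774 + 0.3056×1.4949 + 0.3056×1.5726 = 1.5507 bits


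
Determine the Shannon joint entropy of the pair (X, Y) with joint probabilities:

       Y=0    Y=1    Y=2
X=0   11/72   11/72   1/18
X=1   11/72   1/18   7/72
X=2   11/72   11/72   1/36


H(X,Y) = -Σ p(x,y) log₂ p(x,y)
  p(0,0)=11/72: -0.1528 × log₂(0.1528) = 0.4141
  p(0,1)=11/72: -0.1528 × log₂(0.1528) = 0.4141
  p(0,2)=1/18: -0.0556 × log₂(0.0556) = 0.2317
  p(1,0)=11/72: -0.1528 × log₂(0.1528) = 0.4141
  p(1,1)=1/18: -0.0556 × log₂(0.0556) = 0.2317
  p(1,2)=7/72: -0.0972 × log₂(0.0972) = 0.3269
  p(2,0)=11/72: -0.1528 × log₂(0.1528) = 0.4141
  p(2,1)=11/72: -0.1528 × log₂(0.1528) = 0.4141
  p(2,2)=1/36: -0.0278 × log₂(0.0278) = 0.1436
H(X,Y) = 3.0044 bits


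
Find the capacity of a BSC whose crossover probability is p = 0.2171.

For BSC with error probability p:
C = 1 - H(p) where H(p) is binary entropy
H(0.2171) = -0.2171 × log₂(0.2171) - 0.7829 × log₂(0.7829)
H(p) = 0.7548
C = 1 - 0.7548 = 0.2452 bits/use


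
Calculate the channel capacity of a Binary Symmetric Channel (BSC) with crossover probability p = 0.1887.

For BSC with error probability p:
C = 1 - H(p) where H(p) is binary entropy
H(0.1887) = -0.1887 × log₂(0.1887) - 0.8113 × log₂(0.8113)
H(p) = 0.6987
C = 1 - 0.6987 = 0.3013 bits/use


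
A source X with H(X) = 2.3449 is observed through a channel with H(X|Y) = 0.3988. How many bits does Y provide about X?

I(X;Y) = H(X) - H(X|Y)
I(X;Y) = 2.3449 - 0.3988 = 1.9461 bits


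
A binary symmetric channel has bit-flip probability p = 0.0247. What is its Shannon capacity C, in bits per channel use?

For BSC with error probability p:
C = 1 - H(p) where H(p) is binary entropy
H(0.0247) = -0.0247 × log₂(0.0247) - 0.9753 × log₂(0.9753)
H(p) = 0.1671
C = 1 - 0.1671 = 0.8329 bits/use


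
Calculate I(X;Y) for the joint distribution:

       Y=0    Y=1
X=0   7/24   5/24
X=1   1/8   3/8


H(X) = 1.0000, H(Y) = 0.9799, H(X,Y) = 1.8956
I(X;Y) = H(X) + H(Y) - H(X,Y) = 0.0843 bits


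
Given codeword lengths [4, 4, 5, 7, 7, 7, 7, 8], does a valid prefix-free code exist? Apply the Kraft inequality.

Kraft inequality: Σ 2^(-l_i) ≤ 1 for prefix-free code
Calculating: 2^(-4) + 2^(-4) + 2^(-5) + 2^(-7) + 2^(-7) + 2^(-7) + 2^(-7) + 2^(-8)
= 0.0625 + 0.0625 + 0.03125 + 0.0078125 + 0.0078125 + 0.0078125 + 0.0078125 + 0.00390625
= 0.1914
Since 0.1914 ≤ 1, prefix-free code exists


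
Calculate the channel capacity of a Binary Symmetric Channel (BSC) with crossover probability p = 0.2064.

For BSC with error probability p:
C = 1 - H(p) where H(p) is binary entropy
H(0.2064) = -0.2064 × log₂(0.2064) - 0.7936 × log₂(0.7936)
H(p) = 0.7345
C = 1 - 0.7345 = 0.2655 bits/use


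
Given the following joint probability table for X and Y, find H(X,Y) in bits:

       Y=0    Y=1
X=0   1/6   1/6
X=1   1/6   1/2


H(X,Y) = -Σ p(x,y) log₂ p(x,y)
  p(0,0)=1/6: -0.1667 × log₂(0.1667) = 0.4308
  p(0,1)=1/6: -0.1667 × log₂(0.1667) = 0.4308
  p(1,0)=1/6: -0.1667 × log₂(0.1667) = 0.4308
  p(1,1)=1/2: -0.5000 × log₂(0.5000) = 0.5000
H(X,Y) = 1.7925 bits


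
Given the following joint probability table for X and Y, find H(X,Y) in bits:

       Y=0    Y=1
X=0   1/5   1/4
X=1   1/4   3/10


H(X,Y) = -Σ p(x,y) log₂ p(x,y)
  p(0,0)=1/5: -0.2000 × log₂(0.2000) = 0.4644
  p(0,1)=1/4: -0.2500 × log₂(0.2500) = 0.5000
  p(1,0)=1/4: -0.2500 × log₂(0.2500) = 0.5000
  p(1,1)=3/10: -0.3000 × log₂(0.3000) = 0.5211
H(X,Y) = 1.9855 bits


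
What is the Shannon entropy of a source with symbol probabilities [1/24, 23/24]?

H(X) = -Σ p(x) log₂ p(x)
  -1/24 × log₂(1/24) = 0.1910
  -23/24 × log₂(23/24) = 0.0588
H(X) = 0.2499 bits


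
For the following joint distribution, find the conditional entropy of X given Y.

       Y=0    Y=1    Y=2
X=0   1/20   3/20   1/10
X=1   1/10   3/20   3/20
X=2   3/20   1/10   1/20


H(X|Y) = Σ_y p(y) H(X|Y=y)
  p(Y=0) = 3/10, H(X|Y=0) = 1.4591
  p(Y=1) = 2/5, H(X|Y=1) = 1.5613
  p(Y=2) = 3/10, H(X|Y=2) = 1.4591
H(X|Y) = 0.3000×1.4591 + 0.4000×1.5613 + 0.3000×1.4591 = 1.5000 bits


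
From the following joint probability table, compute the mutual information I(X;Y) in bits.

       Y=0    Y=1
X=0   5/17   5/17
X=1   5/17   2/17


H(X) = 0.9774, H(Y) = 0.9774, H(X,Y) = 1.9211
I(X;Y) = H(X) + H(Y) - H(X,Y) = 0.0338 bits


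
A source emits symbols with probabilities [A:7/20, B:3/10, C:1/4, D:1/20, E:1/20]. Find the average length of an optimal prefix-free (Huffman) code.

Huffman tree construction:
Combine smallest probabilities repeatedly
Resulting codes:
  A: 11 (length 2)
  B: 10 (length 2)
  C: 01 (length 2)
  D: 000 (length 3)
  E: 001 (length 3)
Average length = Σ p(s) × length(s) = 2.1000 bits


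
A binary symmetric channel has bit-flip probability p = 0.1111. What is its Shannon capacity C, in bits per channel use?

For BSC with error probability p:
C = 1 - H(p) where H(p) is binary entropy
H(0.1111) = -0.1111 × log₂(0.1111) - 0.8889 × log₂(0.8889)
H(p) = 0.5032
C = 1 - 0.5032 = 0.4968 bits/use


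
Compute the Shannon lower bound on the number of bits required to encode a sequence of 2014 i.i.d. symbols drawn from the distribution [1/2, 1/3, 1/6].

Entropy H = 1.4591 bits/symbol
Minimum bits = H × n = 1.4591 × 2014
= 2938.72 bits


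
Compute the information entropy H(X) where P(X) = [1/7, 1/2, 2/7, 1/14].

H(X) = -Σ p(x) log₂ p(x)
  -1/7 × log₂(1/7) = 0.4011
  -1/2 × log₂(1/2) = 0.5000
  -2/7 × log₂(2/7) = 0.5164
  -1/14 × log₂(1/14) = 0.2720
H(X) = 1.6894 bits


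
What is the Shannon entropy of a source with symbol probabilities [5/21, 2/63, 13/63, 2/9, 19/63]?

H(X) = -Σ p(x) log₂ p(x)
  -5/21 × log₂(5/21) = 0.4929
  -2/63 × log₂(2/63) = 0.1580
  -13/63 × log₂(13/63) = 0.4698
  -2/9 × log₂(2/9) = 0.4822
  -19/63 × log₂(19/63) = 0.5216
H(X) = 2.1245 bits


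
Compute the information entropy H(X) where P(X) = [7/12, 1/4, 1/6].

H(X) = -Σ p(x) log₂ p(x)
  -7/12 × log₂(7/12) = 0.4536
  -1/4 × log₂(1/4) = 0.5000
  -1/6 × log₂(1/6) = 0.4308
H(X) = 1.3844 bits


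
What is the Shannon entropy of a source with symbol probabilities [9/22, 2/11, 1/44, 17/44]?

H(X) = -Σ p(x) log₂ p(x)
  -9/22 × log₂(9/22) = 0.5275
  -2/11 × log₂(2/11) = 0.4472
  -1/44 × log₂(1/44) = 0.1241
  -17/44 × log₂(17/44) = 0.5301
H(X) = 1.6289 bits


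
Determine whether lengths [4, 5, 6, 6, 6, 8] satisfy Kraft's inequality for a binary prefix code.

Kraft inequality: Σ 2^(-l_i) ≤ 1 for prefix-free code
Calculating: 2^(-4) + 2^(-5) + 2^(-6) + 2^(-6) + 2^(-6) + 2^(-8)
= 0.0625 + 0.03125 + 0.015625 + 0.015625 + 0.015625 + 0.00390625
= 0.1445
Since 0.1445 ≤ 1, prefix-free code exists


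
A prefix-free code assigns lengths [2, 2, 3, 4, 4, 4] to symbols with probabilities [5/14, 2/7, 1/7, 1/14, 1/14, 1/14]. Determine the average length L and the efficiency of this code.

Average length L = Σ p_i × l_i = 2.5714 bits
Entropy H = 2.2638 bits
Efficiency η = H/L × 100% = 88.04%


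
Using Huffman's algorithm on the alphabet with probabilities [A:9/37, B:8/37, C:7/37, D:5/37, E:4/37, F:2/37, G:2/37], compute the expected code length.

Huffman tree construction:
Combine smallest probabilities repeatedly
Resulting codes:
  A: 10 (length 2)
  B: 00 (length 2)
  C: 111 (length 3)
  D: 110 (length 3)
  E: 010 (length 3)
  F: 0110 (length 4)
  G: 0111 (length 4)
Average length = Σ p(s) × length(s) = 2.6486 bits


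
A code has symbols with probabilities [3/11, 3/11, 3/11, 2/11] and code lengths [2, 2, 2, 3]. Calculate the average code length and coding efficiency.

Average length L = Σ p_i × l_i = 2.1818 bits
Entropy H = 1.9808 bits
Efficiency η = H/L × 100% = 90.79%


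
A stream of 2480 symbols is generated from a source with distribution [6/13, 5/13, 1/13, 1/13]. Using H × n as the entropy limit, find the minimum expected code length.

Entropy H = 1.6143 bits/symbol
Minimum bits = H × n = 1.6143 × 2480
= 4003.54 bits


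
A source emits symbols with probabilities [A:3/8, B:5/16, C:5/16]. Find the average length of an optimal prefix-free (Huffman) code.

Huffman tree construction:
Combine smallest probabilities repeatedly
Resulting codes:
  A: 0 (length 1)
  B: 10 (length 2)
  C: 11 (length 2)
Average length = Σ p(s) × length(s) = 1.6250 bits


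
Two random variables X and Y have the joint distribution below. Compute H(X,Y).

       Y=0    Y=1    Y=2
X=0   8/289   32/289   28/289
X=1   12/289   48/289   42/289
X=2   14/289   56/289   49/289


H(X,Y) = -Σ p(x,y) log₂ p(x,y)
  p(0,0)=8/289: -0.0277 × log₂(0.0277) = 0.1433
  p(0,1)=32/289: -0.1107 × log₂(0.1107) = 0.3515
  p(0,2)=28/289: -0.0969 × log₂(0.0969) = 0.3263
  p(1,0)=12/289: -0.0415 × log₂(0.0415) = 0.1906
  p(1,1)=48/289: -0.1661 × log₂(0.1661) = 0.4302
  p(1,2)=42/289: -0.1453 × log₂(0.1453) = 0.4044
  p(2,0)=14/289: -0.0484 × log₂(0.0484) = 0.2116
  p(2,1)=56/289: -0.1938 × log₂(0.1938) = 0.4588
  p(2,2)=49/289: -0.1696 × log₂(0.1696) = 0.4341
H(X,Y) = 2.9506 bits


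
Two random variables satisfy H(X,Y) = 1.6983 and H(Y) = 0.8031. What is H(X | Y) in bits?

Chain rule: H(X,Y) = H(X|Y) + H(Y)
H(X|Y) = H(X,Y) - H(Y) = 1.6983 - 0.8031 = 0.8952 bits


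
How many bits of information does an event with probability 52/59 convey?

Information content I(x) = -log₂(p(x))
I = -log₂(52/59) = -log₂(0.8814)
I = 0.1822 bits


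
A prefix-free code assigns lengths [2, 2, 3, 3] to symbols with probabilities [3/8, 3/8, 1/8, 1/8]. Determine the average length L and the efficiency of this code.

Average length L = Σ p_i × l_i = 2.2500 bits
Entropy H = 1.8113 bits
Efficiency η = H/L × 100% = 80.50%


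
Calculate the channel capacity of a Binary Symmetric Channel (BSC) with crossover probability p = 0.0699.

For BSC with error probability p:
C = 1 - H(p) where H(p) is binary entropy
H(0.0699) = -0.0699 × log₂(0.0699) - 0.9301 × log₂(0.9301)
H(p) = 0.3656
C = 1 - 0.3656 = 0.6344 bits/use


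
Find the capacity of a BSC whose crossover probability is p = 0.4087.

For BSC with error probability p:
C = 1 - H(p) where H(p) is binary entropy
H(0.4087) = -0.4087 × log₂(0.4087) - 0.5913 × log₂(0.5913)
H(p) = 0.9758
C = 1 - 0.9758 = 0.0242 bits/use


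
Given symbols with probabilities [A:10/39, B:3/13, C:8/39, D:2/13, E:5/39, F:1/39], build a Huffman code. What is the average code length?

Huffman tree construction:
Combine smallest probabilities repeatedly
Resulting codes:
  A: 10 (length 2)
  B: 01 (length 2)
  C: 00 (length 2)
  D: 110 (length 3)
  E: 1111 (length 4)
  F: 1110 (length 4)
Average length = Σ p(s) × length(s) = 2.4615 bits


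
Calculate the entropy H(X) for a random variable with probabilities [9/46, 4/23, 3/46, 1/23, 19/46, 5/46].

H(X) = -Σ p(x) log₂ p(x)
  -9/46 × log₂(9/46) = 0.4605
  -4/23 × log₂(4/23) = 0.4389
  -3/46 × log₂(3/46) = 0.2569
  -1/23 × log₂(1/23) = 0.1967
  -19/46 × log₂(19/46) = 0.5269
  -5/46 × log₂(5/46) = 0.3480
H(X) = 2.2278 bits


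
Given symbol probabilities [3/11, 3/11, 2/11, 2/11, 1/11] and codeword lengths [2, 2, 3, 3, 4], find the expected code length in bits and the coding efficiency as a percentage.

Average length L = Σ p_i × l_i = 2.5455 bits
Entropy H = 2.2313 bits
Efficiency η = H/L × 100% = 87.66%


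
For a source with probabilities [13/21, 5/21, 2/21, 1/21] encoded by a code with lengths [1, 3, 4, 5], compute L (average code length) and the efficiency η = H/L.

Average length L = Σ p_i × l_i = 1.9524 bits
Entropy H = 1.4535 bits
Efficiency η = H/L × 100% = 74.45%


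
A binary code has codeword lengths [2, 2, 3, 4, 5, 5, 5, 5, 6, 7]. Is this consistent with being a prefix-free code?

Kraft inequality: Σ 2^(-l_i) ≤ 1 for prefix-free code
Calculating: 2^(-2) + 2^(-2) + 2^(-3) + 2^(-4) + 2^(-5) + 2^(-5) + 2^(-5) + 2^(-5) + 2^(-6) + 2^(-7)
= 0.25 + 0.25 + 0.125 + 0.0625 + 0.03125 + 0.03125 + 0.03125 + 0.03125 + 0.015625 + 0.0078125
= 0.8359
Since 0.8359 ≤ 1, prefix-free code exists


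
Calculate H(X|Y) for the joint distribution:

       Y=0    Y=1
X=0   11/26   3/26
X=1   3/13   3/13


H(X|Y) = Σ_y p(y) H(X|Y=y)
  p(Y=0) = 17/26, H(X|Y=0) = 0.9367
  p(Y=1) = 9/26, H(X|Y=1) = 0.9183
H(X|Y) = 0.6538×0.9367 + 0.3462×0.9183 = 0.9303 bits


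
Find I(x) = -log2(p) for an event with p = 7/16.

Information content I(x) = -log₂(p(x))
I = -log₂(7/16) = -log₂(0.4375)
I = 1.1926 bits


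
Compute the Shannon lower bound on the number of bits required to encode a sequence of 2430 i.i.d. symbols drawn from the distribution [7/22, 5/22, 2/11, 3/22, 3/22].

Entropy H = 2.2426 bits/symbol
Minimum bits = H × n = 2.2426 × 2430
= 5449.45 bits


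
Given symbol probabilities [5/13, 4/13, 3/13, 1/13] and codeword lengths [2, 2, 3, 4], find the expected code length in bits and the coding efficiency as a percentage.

Average length L = Σ p_i × l_i = 2.3846 bits
Entropy H = 1.8262 bits
Efficiency η = H/L × 100% = 76.58%


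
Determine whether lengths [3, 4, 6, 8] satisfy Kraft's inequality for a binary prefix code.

Kraft inequality: Σ 2^(-l_i) ≤ 1 for prefix-free code
Calculating: 2^(-3) + 2^(-4) + 2^(-6) + 2^(-8)
= 0.125 + 0.0625 + 0.015625 + 0.00390625
= 0.2070
Since 0.2070 ≤ 1, prefix-free code exists


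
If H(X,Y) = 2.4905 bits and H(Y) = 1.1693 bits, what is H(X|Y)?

Chain rule: H(X,Y) = H(X|Y) + H(Y)
H(X|Y) = H(X,Y) - H(Y) = 2.4905 - 1.1693 = 1.3212 bits


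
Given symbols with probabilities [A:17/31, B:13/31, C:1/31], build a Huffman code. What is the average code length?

Huffman tree construction:
Combine smallest probabilities repeatedly
Resulting codes:
  A: 1 (length 1)
  B: 01 (length 2)
  C: 00 (length 2)
Average length = Σ p(s) × length(s) = 1.4516 bits


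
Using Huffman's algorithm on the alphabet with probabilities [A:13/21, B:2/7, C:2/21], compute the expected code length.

Huffman tree construction:
Combine smallest probabilities repeatedly
Resulting codes:
  A: 1 (length 1)
  B: 01 (length 2)
  C: 00 (length 2)
Average length = Σ p(s) × length(s) = 1.3810 bits


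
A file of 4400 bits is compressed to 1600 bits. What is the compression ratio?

Compression ratio = Original / Compressed
= 4400 / 1600 = 2.75:1


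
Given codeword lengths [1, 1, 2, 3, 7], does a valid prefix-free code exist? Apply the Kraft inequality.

Kraft inequality: Σ 2^(-l_i) ≤ 1 for prefix-free code
Calculating: 2^(-1) + 2^(-1) + 2^(-2) + 2^(-3) + 2^(-7)
= 0.5 + 0.5 + 0.25 + 0.125 + 0.0078125
= 1.3828
Since 1.3828 > 1, prefix-free code does not exist


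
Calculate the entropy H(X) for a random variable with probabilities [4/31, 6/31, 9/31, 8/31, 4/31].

H(X) = -Σ p(x) log₂ p(x)
  -4/31 × log₂(4/31) = 0.3812
  -6/31 × log₂(6/31) = 0.4586
  -9/31 × log₂(9/31) = 0.5180
  -8/31 × log₂(8/31) = 0.5043
  -4/31 × log₂(4/31) = 0.3812
H(X) = 2.2433 bits


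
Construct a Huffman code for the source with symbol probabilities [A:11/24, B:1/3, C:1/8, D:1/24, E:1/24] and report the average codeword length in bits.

Huffman tree construction:
Combine smallest probabilities repeatedly
Resulting codes:
  A: 0 (length 1)
  B: 11 (length 2)
  C: 101 (length 3)
  D: 1000 (length 4)
  E: 1001 (length 4)
Average length = Σ p(s) × length(s) = 1.8333 bits


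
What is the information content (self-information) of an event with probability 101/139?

Information content I(x) = -log₂(p(x))
I = -log₂(101/139) = -log₂(0.7266)
I = 0.4607 bits


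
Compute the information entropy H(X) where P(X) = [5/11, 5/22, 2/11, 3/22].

H(X) = -Σ p(x) log₂ p(x)
  -5/11 × log₂(5/11) = 0.5170
  -5/22 × log₂(5/22) = 0.4858
  -2/11 × log₂(2/11) = 0.4472
  -3/22 × log₂(3/22) = 0.3920
H(X) = 1.8420 bits


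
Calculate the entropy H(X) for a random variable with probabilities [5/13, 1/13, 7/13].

H(X) = -Σ p(x) log₂ p(x)
  -5/13 × log₂(5/13) = 0.5302
  -1/13 × log₂(1/13) = 0.2846
  -7/13 × log₂(7/13) = 0.4809
H(X) = 1.2957 bits


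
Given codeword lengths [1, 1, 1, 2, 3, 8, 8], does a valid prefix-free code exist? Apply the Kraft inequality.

Kraft inequality: Σ 2^(-l_i) ≤ 1 for prefix-free code
Calculating: 2^(-1) + 2^(-1) + 2^(-1) + 2^(-2) + 2^(-3) + 2^(-8) + 2^(-8)
= 0.5 + 0.5 + 0.5 + 0.25 + 0.125 + 0.00390625 + 0.00390625
= 1.8828
Since 1.8828 > 1, prefix-free code does not exist


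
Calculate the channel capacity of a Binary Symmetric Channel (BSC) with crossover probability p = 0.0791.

For BSC with error probability p:
C = 1 - H(p) where H(p) is binary entropy
H(0.0791) = -0.0791 × log₂(0.0791) - 0.9209 × log₂(0.9209)
H(p) = 0.3990
C = 1 - 0.3990 = 0.6010 bits/use


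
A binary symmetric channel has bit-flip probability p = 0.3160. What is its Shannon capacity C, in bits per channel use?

For BSC with error probability p:
C = 1 - H(p) where H(p) is binary entropy
H(0.3160) = -0.3160 × log₂(0.3160) - 0.6840 × log₂(0.6840)
H(p) = 0.9000
C = 1 - 0.9000 = 0.1000 bits/use
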